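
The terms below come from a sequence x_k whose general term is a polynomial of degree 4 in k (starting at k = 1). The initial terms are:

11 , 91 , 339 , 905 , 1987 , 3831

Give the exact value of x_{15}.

119067

1st diffs: 80, 248, 566, 1082, 1844.
2nd diffs: 168, 318, 516, 762.
3rd diffs: 150, 198, 246.
4th diffs: 48, 48 (constant).
Newton forward-difference form: x_k = 11 + 80·C(k-1,1) + 168·C(k-1,2) + 150·C(k-1,3) + 48·C(k-1,4).
At k = 15: k-1 = 14, so x_{15} = 11 + 1120 + 15288 + 54600 + 48048 = 119067.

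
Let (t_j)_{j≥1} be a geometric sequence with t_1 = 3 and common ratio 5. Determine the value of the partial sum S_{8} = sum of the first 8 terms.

t_j = 3·5^(j-1).
S = 3·(5^8 - 1)/(5 - 1) = 3·(390625 - 1)/(4) = 292968.

292968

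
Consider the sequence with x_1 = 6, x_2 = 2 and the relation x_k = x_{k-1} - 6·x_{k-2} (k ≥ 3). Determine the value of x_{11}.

18878

Compute successive terms:
x_3 = -34;  x_4 = -46;  x_5 = 158;  x_6 = 434;  x_7 = -514;  x_8 = -3118;  x_9 = -34;  x_{10} = 18674;  x_{11} = 18878.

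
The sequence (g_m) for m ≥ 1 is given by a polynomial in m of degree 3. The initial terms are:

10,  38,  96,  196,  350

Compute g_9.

1746

1st diffs: 28, 58, 100, 154.
2nd diffs: 30, 42, 54.
3rd diffs: 12, 12 (constant).
So g_m = 2m^3 + 3m^2 + 5m.
Evaluating at m = 9 gives g_9 = 1746.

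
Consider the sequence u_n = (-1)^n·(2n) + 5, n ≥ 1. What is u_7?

(-1)^7 = -1; 2n at n=7 is 14; so u_7 = -9.

-9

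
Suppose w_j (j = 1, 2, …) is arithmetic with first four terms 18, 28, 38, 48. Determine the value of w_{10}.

108

Common difference d = 10.
w_j = 18 + (j - 1)·10.
w_{10} = 18 + 9·10 = 108.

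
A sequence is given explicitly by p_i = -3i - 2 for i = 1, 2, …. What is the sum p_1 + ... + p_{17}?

-493

Over i = 1..17: Σi = 153.
Total = (-3)·153 + (-2)·17 = -493.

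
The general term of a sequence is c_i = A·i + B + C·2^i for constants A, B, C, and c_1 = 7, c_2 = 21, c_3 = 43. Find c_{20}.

4194417

Plug in i = 1, 2, 3: A + B + 2C = 7; 2A + B + 4C = 21; 3A + B + 8C = 43.
Subtracting the first from the second: A + 2C = 14.
Subtracting the second from the third: A + 4C = 22.
Solving: C = 4, A = 6, then B = -7.
Therefore c_{20} = 120 + (-7) + 4·1048576 = 4194417.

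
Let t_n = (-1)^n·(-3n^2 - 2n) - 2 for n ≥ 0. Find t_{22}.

-1498

(-1)^22 = 1; -3n^2 - 2n at n=22 is -1496; so t_{22} = -1498.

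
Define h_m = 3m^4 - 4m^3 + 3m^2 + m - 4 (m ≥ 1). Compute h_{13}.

77411

h_{13} = 3·13^4 - 4·13^3 + 3·13^2 + 1·13 - 4 = 77411.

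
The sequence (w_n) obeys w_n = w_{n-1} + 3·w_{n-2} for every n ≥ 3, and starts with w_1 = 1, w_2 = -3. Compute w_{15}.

w_3 = 0; w_4 = -9; w_5 = -9; …; w_{12} = -4572; w_{13} = -10431; w_{14} = -24147; w_{15} = -55440.

-55440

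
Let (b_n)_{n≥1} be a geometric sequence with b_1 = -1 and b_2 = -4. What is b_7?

Common ratio r = 4.
b_n = (-1)·4^(n-1).
b_7 = (-1)·4^6 = -4096.

-4096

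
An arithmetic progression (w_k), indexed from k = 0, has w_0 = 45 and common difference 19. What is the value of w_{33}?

w_k = 45 + (k - 0)·19.
w_{33} = 45 + 33·19 = 672.

672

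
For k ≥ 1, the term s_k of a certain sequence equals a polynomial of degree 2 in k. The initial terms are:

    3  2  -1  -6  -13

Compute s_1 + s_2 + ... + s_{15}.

1st diffs: -1, -3, -5, -7.
2nd diffs: -2, -2, -2 (constant).
Newton forward-difference form: s_k = 3 + (-1)·C(k-1,1) + (-2)·C(k-1,2).
Continuing: …, -22, -33, -46, -61, …, s_{15} = -193.
Summing k = 1..15 (15 terms) gives -970.

-970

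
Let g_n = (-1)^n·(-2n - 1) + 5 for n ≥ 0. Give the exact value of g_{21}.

48

(-1)^21 = -1; -2n - 1 at n=21 is -43; so g_{21} = 48.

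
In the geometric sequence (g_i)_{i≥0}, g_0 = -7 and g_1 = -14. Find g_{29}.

Common ratio r = 2.
g_i = (-7)·2^(i-0).
g_{29} = (-7)·2^29 = -3758096384.

-3758096384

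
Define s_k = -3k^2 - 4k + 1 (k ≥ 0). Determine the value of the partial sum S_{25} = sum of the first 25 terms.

-15875

Over k = 0..24: Σk = 300, Σk² = 4900.
Total = (-3)·4900 + (-4)·300 + (1)·25 = -15875.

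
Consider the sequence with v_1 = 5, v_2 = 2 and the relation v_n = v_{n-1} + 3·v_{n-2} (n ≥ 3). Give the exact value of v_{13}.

52565

Compute successive terms:
v_3 = 17, v_4 = 23, v_5 = 74, …, v_{10} = 4271, v_{11} = 9938, v_{12} = 22751, v_{13} = 52565.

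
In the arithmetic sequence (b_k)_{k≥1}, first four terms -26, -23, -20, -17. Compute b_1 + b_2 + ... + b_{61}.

3904

Common difference d = 3.
b_k = -26 + (k - 1)·3.
b_{61} = 154; S = 61·(-26 + 154)/2 = 3904.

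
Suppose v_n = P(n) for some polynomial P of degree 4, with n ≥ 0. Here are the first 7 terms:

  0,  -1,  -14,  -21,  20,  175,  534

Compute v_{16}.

1st diffs: -1, -13, -7, 41, 155, 359.
2nd diffs: -12, 6, 48, 114, 204.
3rd diffs: 18, 42, 66, 90.
4th diffs: 24, 24, 24 (constant).
Newton forward-difference form: v_n = (-1)·C(n,1) + (-12)·C(n,2) + 18·C(n,3) + 24·C(n,4).
At n = 16: n = 16, so v_{16} = -16 - 1440 + 10080 + 43680 = 52304.

52304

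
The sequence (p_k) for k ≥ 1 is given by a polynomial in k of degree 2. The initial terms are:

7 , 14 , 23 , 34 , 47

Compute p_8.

1st diffs: 7, 9, 11, 13.
2nd diffs: 2, 2, 2 (constant).
So p_k = k^2 + 4k + 2.
Evaluating at k = 8 gives p_8 = 98.

98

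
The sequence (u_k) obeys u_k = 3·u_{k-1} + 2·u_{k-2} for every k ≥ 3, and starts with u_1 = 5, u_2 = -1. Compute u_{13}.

u_3 = 7  u_4 = 19  u_5 = 71  …  u_{10} = 40427  u_{11} = 143983  u_{12} = 512803  u_{13} = 1826375.

1826375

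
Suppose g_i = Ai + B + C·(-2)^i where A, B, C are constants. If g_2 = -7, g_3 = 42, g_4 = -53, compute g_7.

526

Plug in i = 2, 3, 4: 2A + B + 4C = -7; 3A + B - 8C = 42; 4A + B + 16C = -53.
Subtracting the first from the second: A - 12C = 49.
Subtracting the second from the third: A + 24C = -95.
Solving: C = -4, A = 1, then B = 7.
Hence g_7 = 1·7 + 7 + (-4)·(-128) = 526.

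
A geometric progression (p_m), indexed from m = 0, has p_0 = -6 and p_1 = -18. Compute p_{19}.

-6973568802

Common ratio r = 3.
p_m = (-6)·3^(m-0).
p_{19} = (-6)·3^19 = -6973568802.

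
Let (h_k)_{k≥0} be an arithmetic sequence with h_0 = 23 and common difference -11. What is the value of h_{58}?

h_k = 23 + (k - 0)·(-11).
h_{58} = 23 + 58·(-11) = -615.

-615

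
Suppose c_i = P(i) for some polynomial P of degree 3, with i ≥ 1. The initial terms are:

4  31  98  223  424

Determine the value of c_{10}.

1st diffs: 27, 67, 125, 201.
2nd diffs: 40, 58, 76.
3rd diffs: 18, 18 (constant).
So c_i = 3i^3 + 2i^2 - 1.
Evaluating at i = 10 gives c_{10} = 3199.

3199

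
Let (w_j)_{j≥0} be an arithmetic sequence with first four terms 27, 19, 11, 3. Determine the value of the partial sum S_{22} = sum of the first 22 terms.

Common difference d = -8.
w_j = 27 + (j - 0)·(-8).
w_{21} = -141; S = 22·(27 + (-141))/2 = -1254.

-1254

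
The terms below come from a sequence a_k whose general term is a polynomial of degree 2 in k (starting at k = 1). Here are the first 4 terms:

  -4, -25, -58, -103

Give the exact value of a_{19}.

1st diffs: -21, -33, -45.
2nd diffs: -12, -12 (constant).
So a_k = -6k^2 - 3k + 5.
Evaluating at k = 19 gives a_{19} = -2218.

-2218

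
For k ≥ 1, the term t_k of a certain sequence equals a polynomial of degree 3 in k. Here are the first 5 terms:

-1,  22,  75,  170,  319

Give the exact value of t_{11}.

3019

1st diffs: 23, 53, 95, 149.
2nd diffs: 30, 42, 54.
3rd diffs: 12, 12 (constant).
Newton forward-difference form: t_k = -1 + 23·C(k-1,1) + 30·C(k-1,2) + 12·C(k-1,3).
At k = 11: k-1 = 10, so t_{11} = -1 + 230 + 1350 + 1440 = 3019.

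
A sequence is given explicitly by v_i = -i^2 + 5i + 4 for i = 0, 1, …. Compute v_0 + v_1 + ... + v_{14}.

-430

Over i = 0..14: Σi = 105, Σi² = 1015.
Total = (-1)·1015 + (5)·105 + (4)·15 = -430.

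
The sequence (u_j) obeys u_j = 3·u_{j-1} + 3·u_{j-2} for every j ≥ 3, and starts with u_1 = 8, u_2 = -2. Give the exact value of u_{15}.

Iterate the recurrence:
u_3 = 18, u_4 = 48, u_5 = 198, …, u_{12} = 2198178, u_{13} = 8333928, u_{14} = 31596318, u_{15} = 119790738.

119790738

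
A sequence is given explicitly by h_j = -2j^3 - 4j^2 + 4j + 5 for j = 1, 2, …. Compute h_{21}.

h_{21} = -2·21^3 - 4·21^2 + 4·21 + 5 = -20197.

-20197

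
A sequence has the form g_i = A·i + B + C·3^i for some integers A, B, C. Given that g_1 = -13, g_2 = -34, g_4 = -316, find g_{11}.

Write the equations: A + B + 3C = -13; 2A + B + 9C = -34; 4A + B + 81C = -316.
Subtracting the first from the second: A + 6C = -21.
Subtracting the second from the third: 2A + 72C = -282.
Solving: C = -4, A = 3, then B = -4.
Therefore g_{11} = 33 + (-4) + (-4)·177147 = -708559.

-708559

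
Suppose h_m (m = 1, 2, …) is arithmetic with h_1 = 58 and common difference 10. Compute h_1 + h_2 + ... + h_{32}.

6816

h_m = 58 + (m - 1)·10.
h_{32} = 368; S = 32·(58 + 368)/2 = 6816.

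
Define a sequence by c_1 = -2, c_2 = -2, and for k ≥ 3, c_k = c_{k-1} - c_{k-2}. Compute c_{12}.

0

Iterate the recurrence:
c_3 = 0;  c_4 = 2;  c_5 = 2;  c_6 = 0;  c_7 = -2;  c_8 = -2;  c_9 = 0;  c_{10} = 2;  c_{11} = 2;  c_{12} = 0.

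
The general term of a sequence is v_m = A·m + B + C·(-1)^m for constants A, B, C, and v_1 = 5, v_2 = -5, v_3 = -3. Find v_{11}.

Write the equations: A + B - C = 5; 2A + B + C = -5; 3A + B - C = -3.
Subtracting the first from the second: A + 2C = -10.
Subtracting the second from the third: A - 2C = 2.
Solving: C = -3, A = -4, then B = 6.
Therefore v_{11} = -44 + 6 + (-3)·(-1) = -35.

-35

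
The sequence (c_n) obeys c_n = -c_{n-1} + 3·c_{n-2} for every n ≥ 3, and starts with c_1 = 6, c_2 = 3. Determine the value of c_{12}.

-12813

Iterate the recurrence:
c_3 = 15; c_4 = -6; c_5 = 51; c_6 = -69; c_7 = 222; c_8 = -429; c_9 = 1095; c_{10} = -2382; c_{11} = 5667; c_{12} = -12813.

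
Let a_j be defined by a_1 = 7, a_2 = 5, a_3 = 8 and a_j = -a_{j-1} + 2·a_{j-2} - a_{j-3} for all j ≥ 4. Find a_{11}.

1529

Applying the relation repeatedly:
a_4 = -5; a_5 = 16; a_6 = -34; a_7 = 71; a_8 = -155; a_9 = 331; a_{10} = -712; a_{11} = 1529.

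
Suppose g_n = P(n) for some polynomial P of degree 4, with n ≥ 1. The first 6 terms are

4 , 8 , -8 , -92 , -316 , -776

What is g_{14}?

1st diffs: 4, -16, -84, -224, -460.
2nd diffs: -20, -68, -140, -236.
3rd diffs: -48, -72, -96.
4th diffs: -24, -24 (constant).
So g_n = -n^4 + 2n^3 + 3n^2 - 4n + 4.
Evaluating at n = 14 gives g_{14} = -32392.

-32392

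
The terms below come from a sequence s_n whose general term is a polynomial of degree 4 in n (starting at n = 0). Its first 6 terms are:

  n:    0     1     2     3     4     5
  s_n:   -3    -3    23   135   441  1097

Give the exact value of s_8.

7445

1st diffs: 0, 26, 112, 306, 656.
2nd diffs: 26, 86, 194, 350.
3rd diffs: 60, 108, 156.
4th diffs: 48, 48 (constant).
Newton forward-difference form: s_n = -3 + 26·C(n,2) + 60·C(n,3) + 48·C(n,4).
At n = 8: n = 8, so s_8 = -3 + 728 + 3360 + 3360 = 7445.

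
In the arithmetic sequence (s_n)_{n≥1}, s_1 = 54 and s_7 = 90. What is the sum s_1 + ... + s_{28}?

Common difference d = (90 - 54) / (7 - 1) = 6.
s_n = 54 + (n - 1)·6.
s_{28} = 216; S = 28·(54 + 216)/2 = 3780.

3780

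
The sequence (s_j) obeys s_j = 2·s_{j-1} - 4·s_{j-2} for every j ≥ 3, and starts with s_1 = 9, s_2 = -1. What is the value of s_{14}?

-4096

Compute successive terms:
s_3 = -38; s_4 = -72; s_5 = 8; …; s_{11} = 512; s_{12} = 19456; s_{13} = 36864; s_{14} = -4096.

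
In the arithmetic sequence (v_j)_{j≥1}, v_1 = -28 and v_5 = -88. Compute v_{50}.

-763

Common difference d = (-88 - (-28)) / (5 - 1) = -15.
v_j = -28 + (j - 1)·(-15).
v_{50} = -28 + 49·(-15) = -763.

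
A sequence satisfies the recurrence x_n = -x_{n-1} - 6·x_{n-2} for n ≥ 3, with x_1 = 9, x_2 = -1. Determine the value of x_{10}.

-28741

Step forward from the initial values:
x_3 = -53, x_4 = 59, x_5 = 259, x_6 = -613, x_7 = -941, x_8 = 4619, x_9 = 1027, x_{10} = -28741.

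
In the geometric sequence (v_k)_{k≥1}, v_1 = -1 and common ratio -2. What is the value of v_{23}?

v_k = (-1)·(-2)^(k-1).
v_{23} = (-1)·(-2)^22 = -4194304.

-4194304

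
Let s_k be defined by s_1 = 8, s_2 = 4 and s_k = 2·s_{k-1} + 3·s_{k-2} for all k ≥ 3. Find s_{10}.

Iterate the recurrence:
s_3 = 32  s_4 = 76  s_5 = 248  s_6 = 724  s_7 = 2192  s_8 = 6556  s_9 = 19688  s_{10} = 59044.
(Characteristic roots are 3 and -1.)

59044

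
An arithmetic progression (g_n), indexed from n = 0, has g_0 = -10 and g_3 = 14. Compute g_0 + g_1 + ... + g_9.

260

Common difference d = (14 - (-10)) / (3 - 0) = 8.
g_n = -10 + (n - 0)·8.
g_9 = 62; S = 10·(-10 + 62)/2 = 260.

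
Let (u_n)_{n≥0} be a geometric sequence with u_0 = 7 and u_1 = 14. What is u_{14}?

Common ratio r = 2.
u_n = 7·2^(n-0).
u_{14} = 7·2^14 = 114688.

114688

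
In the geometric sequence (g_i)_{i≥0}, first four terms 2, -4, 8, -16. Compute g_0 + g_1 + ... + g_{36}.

Common ratio r = -2.
g_i = 2·(-2)^(i-0).
S = 2·((-2)^37 - 1)/(-2 - 1) = 2·(-137438953472 - 1)/(-3) = 91625968982.

91625968982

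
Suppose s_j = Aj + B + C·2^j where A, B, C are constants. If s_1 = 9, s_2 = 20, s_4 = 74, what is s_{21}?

8388669

The three given values yield: A + B + 2C = 9; 2A + B + 4C = 20; 4A + B + 16C = 74.
Subtracting the first from the second: A + 2C = 11.
Subtracting the second from the third: 2A + 12C = 54.
Solving: C = 4, A = 3, then B = -2.
Therefore s_{21} = 63 + (-2) + 4·2097152 = 8388669.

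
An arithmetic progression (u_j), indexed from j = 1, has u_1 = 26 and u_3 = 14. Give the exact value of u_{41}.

-214

Common difference d = (14 - 26) / (3 - 1) = -6.
u_j = 26 + (j - 1)·(-6).
u_{41} = 26 + 40·(-6) = -214.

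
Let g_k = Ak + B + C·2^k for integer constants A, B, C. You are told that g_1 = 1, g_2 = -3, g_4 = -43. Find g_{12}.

-16331

Plug in k = 1, 2, 4: A + B + 2C = 1; 2A + B + 4C = -3; 4A + B + 16C = -43.
Subtracting the first from the second: A + 2C = -4.
Subtracting the second from the third: 2A + 12C = -40.
Solving: C = -4, A = 4, then B = 5.
Hence g_{12} = 4·12 + 5 + (-4)·4096 = -16331.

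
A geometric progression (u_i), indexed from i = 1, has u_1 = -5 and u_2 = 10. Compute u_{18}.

655360

Common ratio r = -2.
u_i = (-5)·(-2)^(i-1).
u_{18} = (-5)·(-2)^17 = 655360.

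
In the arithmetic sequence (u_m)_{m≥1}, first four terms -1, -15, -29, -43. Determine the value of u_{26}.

-351

Common difference d = -14.
u_m = -1 + (m - 1)·(-14).
u_{26} = -1 + 25·(-14) = -351.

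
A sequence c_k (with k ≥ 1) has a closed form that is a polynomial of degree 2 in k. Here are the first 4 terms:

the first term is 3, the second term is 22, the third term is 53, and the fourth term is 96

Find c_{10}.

606

1st diffs: 19, 31, 43.
2nd diffs: 12, 12 (constant).
So c_k = 6k^2 + k - 4.
Evaluating at k = 10 gives c_{10} = 606.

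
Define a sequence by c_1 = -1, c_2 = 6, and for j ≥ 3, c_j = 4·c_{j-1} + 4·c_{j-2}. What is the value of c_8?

55936

Compute successive terms:
c_3 = 20, c_4 = 104, c_5 = 496, c_6 = 2400, c_7 = 11584, c_8 = 55936.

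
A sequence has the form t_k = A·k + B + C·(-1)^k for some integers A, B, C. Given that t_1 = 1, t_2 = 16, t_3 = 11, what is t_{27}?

131

Write the equations: A + B - C = 1; 2A + B + C = 16; 3A + B - C = 11.
Subtracting the first from the second: A + 2C = 15.
Subtracting the second from the third: A - 2C = -5.
Solving: C = 5, A = 5, then B = 1.
Hence t_{27} = 5·27 + 1 + 5·(-1) = 131.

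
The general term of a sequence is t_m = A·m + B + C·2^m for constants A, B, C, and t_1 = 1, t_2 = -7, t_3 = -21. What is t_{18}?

At m = 1, 2, 3: A + B + 2C = 1; 2A + B + 4C = -7; 3A + B + 8C = -21.
Subtracting the first from the second: A + 2C = -8.
Subtracting the second from the third: A + 4C = -14.
Solving: C = -3, A = -2, then B = 9.
Therefore t_{18} = -36 + 9 + (-3)·262144 = -786459.

-786459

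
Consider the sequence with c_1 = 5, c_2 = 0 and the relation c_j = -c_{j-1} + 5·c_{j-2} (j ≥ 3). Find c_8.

c_3 = 25;  c_4 = -25;  c_5 = 150;  c_6 = -275;  c_7 = 1025;  c_8 = -2400.

-2400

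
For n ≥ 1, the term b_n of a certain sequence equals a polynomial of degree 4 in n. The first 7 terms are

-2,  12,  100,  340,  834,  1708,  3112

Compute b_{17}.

96462

1st diffs: 14, 88, 240, 494, 874, 1404.
2nd diffs: 74, 152, 254, 380, 530.
3rd diffs: 78, 102, 126, 150.
4th diffs: 24, 24, 24 (constant).
Newton forward-difference form: b_n = -2 + 14·C(n-1,1) + 74·C(n-1,2) + 78·C(n-1,3) + 24·C(n-1,4).
At n = 17: n-1 = 16, so b_{17} = -2 + 224 + 8880 + 43680 + 43680 = 96462.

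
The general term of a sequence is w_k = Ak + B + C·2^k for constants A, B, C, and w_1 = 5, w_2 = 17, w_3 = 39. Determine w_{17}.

655387

Plug in k = 1, 2, 3: A + B + 2C = 5; 2A + B + 4C = 17; 3A + B + 8C = 39.
Subtracting the first from the second: A + 2C = 12.
Subtracting the second from the third: A + 4C = 22.
Solving: C = 5, A = 2, then B = -7.
Therefore w_{17} = 34 + (-7) + 5·131072 = 655387.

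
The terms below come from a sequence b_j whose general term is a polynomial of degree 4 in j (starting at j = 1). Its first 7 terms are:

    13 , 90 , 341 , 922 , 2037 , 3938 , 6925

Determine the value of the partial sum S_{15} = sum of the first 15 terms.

1st diffs: 77, 251, 581, 1115, 1901, 2987.
2nd diffs: 174, 330, 534, 786, 1086.
3rd diffs: 156, 204, 252, 300.
4th diffs: 48, 48, 48 (constant).
So b_j = 2j^4 + 6j^3 + j^2 + 2j + 2.
Continuing: …, 11346, 17597, 26122, 37413, …, b_{15} = 121757.
Summing j = 1..15 (15 terms) gives 444534.

444534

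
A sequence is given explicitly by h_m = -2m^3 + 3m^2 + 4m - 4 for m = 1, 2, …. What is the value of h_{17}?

-8895

h_{17} = -2·17^3 + 3·17^2 + 4·17 - 4 = -8895.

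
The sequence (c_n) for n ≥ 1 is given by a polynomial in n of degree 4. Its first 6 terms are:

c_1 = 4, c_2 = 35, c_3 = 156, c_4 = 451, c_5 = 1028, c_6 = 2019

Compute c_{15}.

63228

1st diffs: 31, 121, 295, 577, 991.
2nd diffs: 90, 174, 282, 414.
3rd diffs: 84, 108, 132.
4th diffs: 24, 24 (constant).
Newton forward-difference form: c_n = 4 + 31·C(n-1,1) + 90·C(n-1,2) + 84·C(n-1,3) + 24·C(n-1,4).
At n = 15: n-1 = 14, so c_{15} = 4 + 434 + 8190 + 30576 + 24024 = 63228.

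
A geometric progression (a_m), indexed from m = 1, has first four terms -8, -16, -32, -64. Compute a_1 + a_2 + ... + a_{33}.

-68719476728

Common ratio r = 2.
a_m = (-8)·2^(m-1).
S = (-8)·(2^33 - 1)/(2 - 1) = (-8)·(8589934592 - 1)/(1) = -68719476728.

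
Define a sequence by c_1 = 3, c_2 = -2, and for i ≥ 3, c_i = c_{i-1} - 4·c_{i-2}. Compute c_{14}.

11146

Compute successive terms:
c_3 = -14;  c_4 = -6;  c_5 = 50;  …;  c_{11} = 1442;  c_{12} = -5638;  c_{13} = -11406;  c_{14} = 11146.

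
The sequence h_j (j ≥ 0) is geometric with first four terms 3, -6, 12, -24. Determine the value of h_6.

192

Common ratio r = -2.
h_j = 3·(-2)^(j-0).
h_6 = 3·(-2)^6 = 192.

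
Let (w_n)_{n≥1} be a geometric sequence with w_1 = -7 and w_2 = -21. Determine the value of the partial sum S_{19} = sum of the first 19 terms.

Common ratio r = 3.
w_n = (-7)·3^(n-1).
S = (-7)·(3^19 - 1)/(3 - 1) = (-7)·(1162261467 - 1)/(2) = -4067915131.

-4067915131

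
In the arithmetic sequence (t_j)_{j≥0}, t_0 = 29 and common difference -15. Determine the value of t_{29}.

t_j = 29 + (j - 0)·(-15).
t_{29} = 29 + 29·(-15) = -406.

-406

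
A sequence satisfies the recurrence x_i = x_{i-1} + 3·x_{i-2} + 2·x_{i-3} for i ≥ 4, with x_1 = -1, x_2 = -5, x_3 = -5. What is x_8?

-771

Compute successive terms:
x_4 = -22  x_5 = -47  x_6 = -123  x_7 = -308  x_8 = -771.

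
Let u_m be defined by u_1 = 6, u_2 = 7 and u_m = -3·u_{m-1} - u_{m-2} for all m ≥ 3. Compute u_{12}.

164567

Step forward from the initial values:
u_3 = -27;  u_4 = 74;  u_5 = -195;  u_6 = 511;  u_7 = -1338;  u_8 = 3503;  u_9 = -9171;  u_{10} = 24010;  u_{11} = -62859;  u_{12} = 164567.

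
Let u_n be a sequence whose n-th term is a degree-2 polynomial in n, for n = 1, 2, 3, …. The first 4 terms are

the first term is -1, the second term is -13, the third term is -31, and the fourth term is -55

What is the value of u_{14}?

-625

1st diffs: -12, -18, -24.
2nd diffs: -6, -6 (constant).
Newton forward-difference form: u_n = -1 + (-12)·C(n-1,1) + (-6)·C(n-1,2).
At n = 14: n-1 = 13, so u_{14} = -1 - 156 - 468 = -625.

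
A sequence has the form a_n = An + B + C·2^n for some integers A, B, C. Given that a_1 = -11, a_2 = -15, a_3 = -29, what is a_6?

Write the equations: A + B + 2C = -11; 2A + B + 4C = -15; 3A + B + 8C = -29.
Subtracting the first from the second: A + 2C = -4.
Subtracting the second from the third: A + 4C = -14.
Solving: C = -5, A = 6, then B = -7.
Therefore a_6 = 36 + (-7) + (-5)·64 = -291.

-291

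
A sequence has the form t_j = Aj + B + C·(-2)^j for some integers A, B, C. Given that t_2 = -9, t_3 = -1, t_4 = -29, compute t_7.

At j = 2, 3, 4: 2A + B + 4C = -9; 3A + B - 8C = -1; 4A + B + 16C = -29.
Subtracting the first from the second: A - 12C = 8.
Subtracting the second from the third: A + 24C = -28.
Solving: C = -1, A = -4, then B = 3.
Therefore t_7 = -28 + 3 + (-1)·(-128) = 103.

103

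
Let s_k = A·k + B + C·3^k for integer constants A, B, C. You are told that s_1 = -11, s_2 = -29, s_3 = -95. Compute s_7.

At k = 1, 2, 3: A + B + 3C = -11; 2A + B + 9C = -29; 3A + B + 27C = -95.
Subtracting the first from the second: A + 6C = -18.
Subtracting the second from the third: A + 18C = -66.
Solving: C = -4, A = 6, then B = -5.
Hence s_7 = 6·7 + (-5) + (-4)·2187 = -8711.

-8711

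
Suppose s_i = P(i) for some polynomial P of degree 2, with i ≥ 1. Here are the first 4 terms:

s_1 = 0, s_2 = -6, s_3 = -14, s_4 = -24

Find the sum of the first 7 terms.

1st diffs: -6, -8, -10.
2nd diffs: -2, -2 (constant).
So s_i = -i^2 - 3i + 4.
Continuing: -36, -50, -66.
Summing i = 1..7 (7 terms) gives -196.

-196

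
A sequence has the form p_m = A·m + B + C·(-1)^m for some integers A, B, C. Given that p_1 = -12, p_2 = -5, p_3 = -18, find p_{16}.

-47

The three given values yield: A + B - C = -12; 2A + B + C = -5; 3A + B - C = -18.
Subtracting the first from the second: A + 2C = 7.
Subtracting the second from the third: A - 2C = -13.
Solving: C = 5, A = -3, then B = -4.
So p_m = -3·m + (-4) + 5·(-1)^m; at m=16 this is -47.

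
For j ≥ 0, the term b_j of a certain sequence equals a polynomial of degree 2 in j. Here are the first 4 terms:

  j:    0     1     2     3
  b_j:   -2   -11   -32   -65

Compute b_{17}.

-1787

1st diffs: -9, -21, -33.
2nd diffs: -12, -12 (constant).
Newton forward-difference form: b_j = -2 + (-9)·C(j,1) + (-12)·C(j,2).
At j = 17: j = 17, so b_{17} = -2 - 153 - 1632 = -1787.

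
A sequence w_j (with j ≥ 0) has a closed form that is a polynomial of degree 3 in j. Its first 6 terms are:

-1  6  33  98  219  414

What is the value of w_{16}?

1st diffs: 7, 27, 65, 121, 195.
2nd diffs: 20, 38, 56, 74.
3rd diffs: 18, 18, 18 (constant).
Newton forward-difference form: w_j = -1 + 7·C(j,1) + 20·C(j,2) + 18·C(j,3).
At j = 16: j = 16, so w_{16} = -1 + 112 + 2400 + 10080 = 12591.

12591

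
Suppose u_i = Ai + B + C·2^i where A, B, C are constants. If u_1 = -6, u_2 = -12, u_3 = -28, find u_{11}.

-10196

At i = 1, 2, 3: A + B + 2C = -6; 2A + B + 4C = -12; 3A + B + 8C = -28.
Subtracting the first from the second: A + 2C = -6.
Subtracting the second from the third: A + 4C = -16.
Solving: C = -5, A = 4, then B = 0.
Therefore u_{11} = 44 + 0 + (-5)·2048 = -10196.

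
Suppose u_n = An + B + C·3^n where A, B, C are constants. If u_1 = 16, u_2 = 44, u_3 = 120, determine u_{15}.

57395688

Write the equations: A + B + 3C = 16; 2A + B + 9C = 44; 3A + B + 27C = 120.
Subtracting the first from the second: A + 6C = 28.
Subtracting the second from the third: A + 18C = 76.
Solving: C = 4, A = 4, then B = 0.
Therefore u_{15} = 60 + 0 + 4·14348907 = 57395688.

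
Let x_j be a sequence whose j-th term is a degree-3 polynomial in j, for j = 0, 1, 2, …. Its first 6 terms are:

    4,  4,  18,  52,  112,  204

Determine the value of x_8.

732

1st diffs: 0, 14, 34, 60, 92.
2nd diffs: 14, 20, 26, 32.
3rd diffs: 6, 6, 6 (constant).
Newton forward-difference form: x_j = 4 + 14·C(j,2) + 6·C(j,3).
At j = 8: j = 8, so x_8 = 4 + 392 + 336 = 732.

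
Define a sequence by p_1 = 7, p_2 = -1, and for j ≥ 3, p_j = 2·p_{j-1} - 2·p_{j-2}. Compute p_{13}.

p_3 = -16; p_4 = -30; p_5 = -28; …; p_{10} = -16; p_{11} = -256; p_{12} = -480; p_{13} = -448.

-448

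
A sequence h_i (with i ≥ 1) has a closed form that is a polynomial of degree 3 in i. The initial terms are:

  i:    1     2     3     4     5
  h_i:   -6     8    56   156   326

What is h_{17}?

14378

1st diffs: 14, 48, 100, 170.
2nd diffs: 34, 52, 70.
3rd diffs: 18, 18 (constant).
Newton forward-difference form: h_i = -6 + 14·C(i-1,1) + 34·C(i-1,2) + 18·C(i-1,3).
At i = 17: i-1 = 16, so h_{17} = -6 + 224 + 4080 + 10080 = 14378.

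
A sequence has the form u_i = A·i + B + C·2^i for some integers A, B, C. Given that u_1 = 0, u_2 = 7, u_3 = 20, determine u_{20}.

3145741

Plug in i = 1, 2, 3: A + B + 2C = 0; 2A + B + 4C = 7; 3A + B + 8C = 20.
Subtracting the first from the second: A + 2C = 7.
Subtracting the second from the third: A + 4C = 13.
Solving: C = 3, A = 1, then B = -7.
So u_i = 1·i + (-7) + 3·2^i; at i=20 this is 3145741.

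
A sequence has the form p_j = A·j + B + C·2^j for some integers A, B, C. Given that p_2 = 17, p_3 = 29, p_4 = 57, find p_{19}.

2097085

Plug in j = 2, 3, 4: 2A + B + 4C = 17; 3A + B + 8C = 29; 4A + B + 16C = 57.
Subtracting the first from the second: A + 4C = 12.
Subtracting the second from the third: A + 8C = 28.
Solving: C = 4, A = -4, then B = 9.
So p_j = -4·j + 9 + 4·2^j; at j=19 this is 2097085.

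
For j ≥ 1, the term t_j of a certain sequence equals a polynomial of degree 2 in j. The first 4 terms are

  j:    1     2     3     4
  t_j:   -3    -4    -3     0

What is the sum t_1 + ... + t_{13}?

455

1st diffs: -1, 1, 3.
2nd diffs: 2, 2 (constant).
Newton forward-difference form: t_j = -3 + (-1)·C(j-1,1) + 2·C(j-1,2).
Continuing: …, 5, 12, 21, 32, …, t_{13} = 117.
Summing j = 1..13 (13 terms) gives 455.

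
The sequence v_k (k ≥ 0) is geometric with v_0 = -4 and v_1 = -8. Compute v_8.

Common ratio r = 2.
v_k = (-4)·2^(k-0).
v_8 = (-4)·2^8 = -1024.

-1024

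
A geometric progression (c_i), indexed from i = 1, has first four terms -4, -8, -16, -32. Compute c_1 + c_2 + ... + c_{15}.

Common ratio r = 2.
c_i = (-4)·2^(i-1).
S = (-4)·(2^15 - 1)/(2 - 1) = (-4)·(32768 - 1)/(1) = -131068.

-131068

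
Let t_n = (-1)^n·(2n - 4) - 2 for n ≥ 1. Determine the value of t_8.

10

(-1)^8 = 1; 2n - 4 at n=8 is 12; so t_8 = 10.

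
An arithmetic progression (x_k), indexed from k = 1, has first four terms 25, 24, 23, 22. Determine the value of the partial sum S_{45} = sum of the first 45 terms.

Common difference d = -1.
x_k = 25 + (k - 1)·(-1).
x_{45} = -19; S = 45·(25 + (-19))/2 = 135.

135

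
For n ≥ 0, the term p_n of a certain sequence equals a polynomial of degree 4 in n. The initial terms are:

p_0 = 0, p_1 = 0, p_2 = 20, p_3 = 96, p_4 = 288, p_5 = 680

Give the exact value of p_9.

6768

1st diffs: 0, 20, 76, 192, 392.
2nd diffs: 20, 56, 116, 200.
3rd diffs: 36, 60, 84.
4th diffs: 24, 24 (constant).
So p_n = n^4 + 3n^2 - 4n.
Evaluating at n = 9 gives p_9 = 6768.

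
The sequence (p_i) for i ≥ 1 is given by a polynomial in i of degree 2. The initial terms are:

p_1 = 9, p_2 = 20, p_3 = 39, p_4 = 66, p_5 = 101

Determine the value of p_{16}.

1st diffs: 11, 19, 27, 35.
2nd diffs: 8, 8, 8 (constant).
Newton forward-difference form: p_i = 9 + 11·C(i-1,1) + 8·C(i-1,2).
At i = 16: i-1 = 15, so p_{16} = 9 + 165 + 840 = 1014.

1014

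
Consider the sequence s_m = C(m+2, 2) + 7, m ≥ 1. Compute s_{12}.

98

C(14, 2) = 91, so s_{12} = 98.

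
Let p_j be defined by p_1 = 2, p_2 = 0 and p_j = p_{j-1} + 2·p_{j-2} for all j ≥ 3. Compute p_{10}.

340

Step forward from the initial values:
p_3 = 4, p_4 = 4, p_5 = 12, p_6 = 20, p_7 = 44, p_8 = 84, p_9 = 172, p_{10} = 340.
(Characteristic roots are 2 and -1.)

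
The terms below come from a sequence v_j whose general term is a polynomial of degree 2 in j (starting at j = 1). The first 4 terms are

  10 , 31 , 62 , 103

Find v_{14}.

1063

1st diffs: 21, 31, 41.
2nd diffs: 10, 10 (constant).
So v_j = 5j^2 + 6j - 1.
Evaluating at j = 14 gives v_{14} = 1063.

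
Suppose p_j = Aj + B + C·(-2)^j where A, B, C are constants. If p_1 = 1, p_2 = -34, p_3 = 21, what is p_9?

Write the equations: A + B - 2C = 1; 2A + B + 4C = -34; 3A + B - 8C = 21.
Subtracting the first from the second: A + 6C = -35.
Subtracting the second from the third: A - 12C = 55.
Solving: C = -5, A = -5, then B = -4.
Hence p_9 = -5·9 + (-4) + (-5)·(-512) = 2511.

2511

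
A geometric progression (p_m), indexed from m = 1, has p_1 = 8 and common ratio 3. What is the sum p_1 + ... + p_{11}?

708584

p_m = 8·3^(m-1).
S = 8·(3^11 - 1)/(3 - 1) = 8·(177147 - 1)/(2) = 708584.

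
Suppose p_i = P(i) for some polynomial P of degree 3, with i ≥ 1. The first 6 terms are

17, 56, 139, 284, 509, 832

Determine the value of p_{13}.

7349

1st diffs: 39, 83, 145, 225, 323.
2nd diffs: 44, 62, 80, 98.
3rd diffs: 18, 18, 18 (constant).
Newton forward-difference form: p_i = 17 + 39·C(i-1,1) + 44·C(i-1,2) + 18·C(i-1,3).
At i = 13: i-1 = 12, so p_{13} = 17 + 468 + 2904 + 3960 = 7349.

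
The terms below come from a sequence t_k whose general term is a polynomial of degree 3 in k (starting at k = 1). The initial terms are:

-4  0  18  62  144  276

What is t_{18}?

10128

1st diffs: 4, 18, 44, 82, 132.
2nd diffs: 14, 26, 38, 50.
3rd diffs: 12, 12, 12 (constant).
Newton forward-difference form: t_k = -4 + 4·C(k-1,1) + 14·C(k-1,2) + 12·C(k-1,3).
At k = 18: k-1 = 17, so t_{18} = -4 + 68 + 1904 + 8160 = 10128.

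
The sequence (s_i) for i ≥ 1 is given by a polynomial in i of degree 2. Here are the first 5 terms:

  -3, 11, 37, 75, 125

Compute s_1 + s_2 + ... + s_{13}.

4485

1st diffs: 14, 26, 38, 50.
2nd diffs: 12, 12, 12 (constant).
Newton forward-difference form: s_i = -3 + 14·C(i-1,1) + 12·C(i-1,2).
Continuing: …, 187, 261, 347, 445, …, s_{13} = 957.
Summing i = 1..13 (13 terms) gives 4485.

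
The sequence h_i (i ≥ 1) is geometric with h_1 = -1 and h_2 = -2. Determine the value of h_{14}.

-8192

Common ratio r = 2.
h_i = (-1)·2^(i-1).
h_{14} = (-1)·2^13 = -8192.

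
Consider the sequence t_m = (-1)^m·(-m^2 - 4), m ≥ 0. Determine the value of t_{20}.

(-1)^20 = 1; -m^2 - 4 at m=20 is -404; so t_{20} = -404.

-404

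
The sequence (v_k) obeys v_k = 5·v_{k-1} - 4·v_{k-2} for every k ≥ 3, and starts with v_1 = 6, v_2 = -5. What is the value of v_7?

Iterate the recurrence:
v_3 = -49, v_4 = -225, v_5 = -929, v_6 = -3745, v_7 = -15009.
(Characteristic roots are 4 and 1.)

-15009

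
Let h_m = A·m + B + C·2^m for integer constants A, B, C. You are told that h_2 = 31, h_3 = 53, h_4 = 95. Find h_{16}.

Plug in m = 2, 3, 4: 2A + B + 4C = 31; 3A + B + 8C = 53; 4A + B + 16C = 95.
Subtracting the first from the second: A + 4C = 22.
Subtracting the second from the third: A + 8C = 42.
Solving: C = 5, A = 2, then B = 7.
Hence h_{16} = 2·16 + 7 + 5·65536 = 327719.

327719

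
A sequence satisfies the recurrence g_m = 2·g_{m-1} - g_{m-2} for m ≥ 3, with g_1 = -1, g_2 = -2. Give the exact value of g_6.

Applying the relation repeatedly:
g_3 = -3  g_4 = -4  g_5 = -5  g_6 = -6.
(Characteristic roots are 1 and 1.)

-6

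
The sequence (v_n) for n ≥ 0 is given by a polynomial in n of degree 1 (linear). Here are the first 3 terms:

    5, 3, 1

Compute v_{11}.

-17

1st diffs: -2, -2 (constant).
So v_n = -2n + 5.
Evaluating at n = 11 gives v_{11} = -17.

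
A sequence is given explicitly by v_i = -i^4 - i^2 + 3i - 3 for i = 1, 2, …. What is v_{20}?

v_{20} = -1·20^4 - 1·20^2 + 3·20 - 3 = -160343.

-160343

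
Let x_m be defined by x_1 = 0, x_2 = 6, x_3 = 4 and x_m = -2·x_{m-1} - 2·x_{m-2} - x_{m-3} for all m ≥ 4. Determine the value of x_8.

6

Applying the relation repeatedly:
x_4 = -20, x_5 = 26, x_6 = -16, x_7 = 0, x_8 = 6.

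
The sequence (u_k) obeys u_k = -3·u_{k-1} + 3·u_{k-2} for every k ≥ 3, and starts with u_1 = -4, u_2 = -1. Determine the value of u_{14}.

Applying the relation repeatedly:
u_3 = -9; u_4 = 24; u_5 = -99; …; u_{11} = -289899; u_{12} = 1099089; u_{13} = -4166964; u_{14} = 15798159.

15798159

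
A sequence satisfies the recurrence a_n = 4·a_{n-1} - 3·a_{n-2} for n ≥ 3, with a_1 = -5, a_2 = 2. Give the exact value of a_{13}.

1860035

Step forward from the initial values:
a_3 = 23;  a_4 = 86;  a_5 = 275;  …;  a_{10} = 68882;  a_{11} = 206663;  a_{12} = 620006;  a_{13} = 1860035.
(Characteristic roots are 3 and 1.)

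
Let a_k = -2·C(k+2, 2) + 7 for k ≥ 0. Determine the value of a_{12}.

-175

C(14, 2) = 91, so a_{12} = -175.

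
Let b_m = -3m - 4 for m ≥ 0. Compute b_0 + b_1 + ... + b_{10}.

-209

Over m = 0..10: Σm = 55.
Total = (-3)·55 + (-4)·11 = -209.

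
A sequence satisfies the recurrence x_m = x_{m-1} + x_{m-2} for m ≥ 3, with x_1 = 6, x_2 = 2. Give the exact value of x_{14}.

Iterate the recurrence:
x_3 = 8  x_4 = 10  x_5 = 18  …  x_{11} = 314  x_{12} = 508  x_{13} = 822  x_{14} = 1330.

1330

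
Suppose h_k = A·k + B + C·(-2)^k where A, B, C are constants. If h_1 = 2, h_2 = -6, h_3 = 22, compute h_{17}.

Plug in k = 1, 2, 3: A + B - 2C = 2; 2A + B + 4C = -6; 3A + B - 8C = 22.
Subtracting the first from the second: A + 6C = -8.
Subtracting the second from the third: A - 12C = 28.
Solving: C = -2, A = 4, then B = -6.
Hence h_{17} = 4·17 + (-6) + (-2)·(-131072) = 262206.

262206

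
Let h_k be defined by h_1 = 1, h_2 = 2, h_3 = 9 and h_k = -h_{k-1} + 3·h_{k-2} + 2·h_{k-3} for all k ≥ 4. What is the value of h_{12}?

-2077

h_4 = -1, h_5 = 32, h_6 = -17, h_7 = 111, h_8 = -98, h_9 = 397, h_{10} = -469, h_{11} = 1464, h_{12} = -2077.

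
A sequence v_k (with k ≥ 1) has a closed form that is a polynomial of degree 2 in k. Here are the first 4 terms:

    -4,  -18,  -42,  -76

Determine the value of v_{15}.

-1110

1st diffs: -14, -24, -34.
2nd diffs: -10, -10 (constant).
So v_k = -5k^2 + k.
Evaluating at k = 15 gives v_{15} = -1110.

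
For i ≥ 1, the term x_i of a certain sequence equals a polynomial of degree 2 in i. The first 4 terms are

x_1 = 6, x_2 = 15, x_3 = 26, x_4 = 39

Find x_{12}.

215

1st diffs: 9, 11, 13.
2nd diffs: 2, 2 (constant).
So x_i = i^2 + 6i - 1.
Evaluating at i = 12 gives x_{12} = 215.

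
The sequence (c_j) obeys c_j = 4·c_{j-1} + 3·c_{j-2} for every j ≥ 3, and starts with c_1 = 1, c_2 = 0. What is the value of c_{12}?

2655228

Applying the relation repeatedly:
c_3 = 3, c_4 = 12, c_5 = 57, c_6 = 264, c_7 = 1227, c_8 = 5700, c_9 = 26481, c_{10} = 123024, c_{11} = 571539, c_{12} = 2655228.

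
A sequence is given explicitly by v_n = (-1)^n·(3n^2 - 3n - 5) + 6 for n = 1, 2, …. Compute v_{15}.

-619

(-1)^15 = -1; 3n^2 - 3n - 5 at n=15 is 625; so v_{15} = -619.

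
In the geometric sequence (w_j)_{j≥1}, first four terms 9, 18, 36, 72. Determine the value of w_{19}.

2359296

Common ratio r = 2.
w_j = 9·2^(j-1).
w_{19} = 9·2^18 = 2359296.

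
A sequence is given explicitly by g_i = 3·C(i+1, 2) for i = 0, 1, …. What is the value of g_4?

C(5, 2) = 10, so g_4 = 30.

30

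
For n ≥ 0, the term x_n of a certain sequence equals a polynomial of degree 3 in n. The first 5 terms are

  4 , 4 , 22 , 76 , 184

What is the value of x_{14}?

1st diffs: 0, 18, 54, 108.
2nd diffs: 18, 36, 54.
3rd diffs: 18, 18 (constant).
Newton forward-difference form: x_n = 4 + 18·C(n,2) + 18·C(n,3).
At n = 14: n = 14, so x_{14} = 4 + 1638 + 6552 = 8194.

8194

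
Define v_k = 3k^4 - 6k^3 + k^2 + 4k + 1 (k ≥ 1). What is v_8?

v_8 = 3·8^4 - 6·8^3 + 1·8^2 + 4·8 + 1 = 9313.

9313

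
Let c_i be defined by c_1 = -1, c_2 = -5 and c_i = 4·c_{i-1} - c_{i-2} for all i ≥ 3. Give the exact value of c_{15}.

-138907099

c_3 = -19  c_4 = -71  c_5 = -265  …  c_{12} = -2672279  c_{13} = -9973081  c_{14} = -37220045  c_{15} = -138907099.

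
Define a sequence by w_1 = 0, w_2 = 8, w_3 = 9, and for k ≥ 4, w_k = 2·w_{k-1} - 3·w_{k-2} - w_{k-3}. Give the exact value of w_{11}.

-1080

Step forward from the initial values:
w_4 = -6; w_5 = -47; w_6 = -85; w_7 = -23; w_8 = 256; w_9 = 666; w_{10} = 587; w_{11} = -1080.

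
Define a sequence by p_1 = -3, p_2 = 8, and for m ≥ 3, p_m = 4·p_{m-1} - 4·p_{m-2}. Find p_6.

p_3 = 44;  p_4 = 144;  p_5 = 400;  p_6 = 1024.
(Characteristic roots are 2 and 2.)

1024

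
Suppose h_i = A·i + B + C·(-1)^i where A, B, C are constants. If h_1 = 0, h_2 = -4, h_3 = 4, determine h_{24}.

40

The three given values yield: A + B - C = 0; 2A + B + C = -4; 3A + B - C = 4.
Subtracting the first from the second: A + 2C = -4.
Subtracting the second from the third: A - 2C = 8.
Solving: C = -3, A = 2, then B = -5.
So h_i = 2·i + (-5) + (-3)·(-1)^i; at i=24 this is 40.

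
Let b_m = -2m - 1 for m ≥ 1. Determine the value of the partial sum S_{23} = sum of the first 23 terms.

Over m = 1..23: Σm = 276.
Total = (-2)·276 + (-1)·23 = -575.

-575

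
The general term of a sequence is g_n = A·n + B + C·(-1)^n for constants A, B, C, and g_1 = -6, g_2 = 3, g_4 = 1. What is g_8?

-3

The three given values yield: A + B - C = -6; 2A + B + C = 3; 4A + B + C = 1.
Subtracting the first from the second: A + 2C = 9.
Subtracting the second from the third: 2A = -2.
Solving: C = 5, A = -1, then B = 0.
So g_n = -1·n + 0 + 5·(-1)^n; at n=8 this is -3.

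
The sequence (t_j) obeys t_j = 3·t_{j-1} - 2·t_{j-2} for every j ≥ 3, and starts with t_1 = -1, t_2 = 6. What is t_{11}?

7160

Applying the relation repeatedly:
t_3 = 20  t_4 = 48  t_5 = 104  t_6 = 216  t_7 = 440  t_8 = 888  t_9 = 1784  t_{10} = 3576  t_{11} = 7160.
(Characteristic roots are 2 and 1.)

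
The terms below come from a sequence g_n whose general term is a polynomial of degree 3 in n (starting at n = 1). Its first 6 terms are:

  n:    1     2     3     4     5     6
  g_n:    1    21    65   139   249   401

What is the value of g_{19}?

1st diffs: 20, 44, 74, 110, 152.
2nd diffs: 24, 30, 36, 42.
3rd diffs: 6, 6, 6 (constant).
Newton forward-difference form: g_n = 1 + 20·C(n-1,1) + 24·C(n-1,2) + 6·C(n-1,3).
At n = 19: n-1 = 18, so g_{19} = 1 + 360 + 3672 + 4896 = 8929.

8929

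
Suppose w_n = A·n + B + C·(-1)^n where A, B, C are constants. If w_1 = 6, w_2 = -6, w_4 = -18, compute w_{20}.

The three given values yield: A + B - C = 6; 2A + B + C = -6; 4A + B + C = -18.
Subtracting the first from the second: A + 2C = -12.
Subtracting the second from the third: 2A = -12.
Solving: C = -3, A = -6, then B = 9.
Therefore w_{20} = -120 + 9 + (-3)·1 = -114.

-114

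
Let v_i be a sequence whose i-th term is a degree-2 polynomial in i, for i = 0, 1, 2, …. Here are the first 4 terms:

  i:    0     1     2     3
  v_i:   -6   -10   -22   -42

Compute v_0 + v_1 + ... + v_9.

-1200

1st diffs: -4, -12, -20.
2nd diffs: -8, -8 (constant).
Newton forward-difference form: v_i = -6 + (-4)·C(i,1) + (-8)·C(i,2).
Continuing: …, -70, -106, -150, -202, …, v_9 = -330.
Summing i = 0..9 (10 terms) gives -1200.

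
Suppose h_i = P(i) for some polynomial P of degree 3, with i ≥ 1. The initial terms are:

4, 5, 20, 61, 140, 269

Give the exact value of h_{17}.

1st diffs: 1, 15, 41, 79, 129.
2nd diffs: 14, 26, 38, 50.
3rd diffs: 12, 12, 12 (constant).
So h_i = 2i^3 - 5i^2 + 2i + 5.
Evaluating at i = 17 gives h_{17} = 8420.

8420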